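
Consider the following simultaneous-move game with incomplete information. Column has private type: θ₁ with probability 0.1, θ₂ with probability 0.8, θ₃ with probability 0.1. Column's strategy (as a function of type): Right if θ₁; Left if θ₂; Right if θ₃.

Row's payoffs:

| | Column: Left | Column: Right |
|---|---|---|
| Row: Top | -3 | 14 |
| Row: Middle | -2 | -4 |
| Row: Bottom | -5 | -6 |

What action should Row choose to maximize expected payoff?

Top

E[Top] = 0.1·(14) + 0.8·(-3) + 0.1·(14) = 0.4
E[Middle] = 0.1·(-4) + 0.8·(-2) + 0.1·(-4) = -2.4
E[Bottom] = 0.1·(-6) + 0.8·(-5) + 0.1·(-6) = -5.2
Best response: Top (0.4 is the largest).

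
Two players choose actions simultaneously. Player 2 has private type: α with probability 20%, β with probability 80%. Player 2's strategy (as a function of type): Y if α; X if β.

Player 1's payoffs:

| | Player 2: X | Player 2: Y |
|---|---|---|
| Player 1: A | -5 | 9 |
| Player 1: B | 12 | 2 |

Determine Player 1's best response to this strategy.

Compute Player 1's expected payoff for each action, taking the expectation over Player 2's type.
E[A] = 0.2·(9) + 0.8·(-5) = -2.2
E[B] = 0.2·(2) + 0.8·(12) = 10
Best response: B (10 is the largest).

B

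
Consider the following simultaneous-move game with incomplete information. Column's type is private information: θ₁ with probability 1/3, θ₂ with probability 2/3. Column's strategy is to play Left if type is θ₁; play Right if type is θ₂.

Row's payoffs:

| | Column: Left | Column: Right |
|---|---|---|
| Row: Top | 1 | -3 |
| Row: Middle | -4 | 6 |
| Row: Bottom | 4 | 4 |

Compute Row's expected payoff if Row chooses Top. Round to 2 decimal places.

-1.67

E[Top] = 1/3·1 + 2/3·(-3) = 1/3 + (-2) = -5/3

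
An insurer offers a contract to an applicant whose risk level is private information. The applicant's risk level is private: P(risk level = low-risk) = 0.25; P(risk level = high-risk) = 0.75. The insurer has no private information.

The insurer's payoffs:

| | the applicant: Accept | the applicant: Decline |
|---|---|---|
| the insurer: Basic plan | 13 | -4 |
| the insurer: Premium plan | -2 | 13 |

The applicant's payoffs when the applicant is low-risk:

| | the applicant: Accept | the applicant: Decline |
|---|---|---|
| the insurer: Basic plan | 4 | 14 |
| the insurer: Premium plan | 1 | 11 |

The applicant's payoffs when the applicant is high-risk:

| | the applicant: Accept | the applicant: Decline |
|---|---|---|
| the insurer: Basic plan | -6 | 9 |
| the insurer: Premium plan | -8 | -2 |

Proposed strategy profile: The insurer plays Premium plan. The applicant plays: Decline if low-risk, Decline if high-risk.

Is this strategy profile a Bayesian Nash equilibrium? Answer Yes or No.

Yes

The insurer plays Premium plan: E[Premium plan] = 0.25·(13) + 0.75·(13) = 13; E[Basic plan] = -4. Best-responding. ✓
The applicant (risk level low-risk), facing Premium plan: Accept gives 1, Decline gives 11. Proposed Decline is best. ✓
The applicant (risk level high-risk), facing Premium plan: Accept gives -8, Decline gives -2. Proposed Decline is best. ✓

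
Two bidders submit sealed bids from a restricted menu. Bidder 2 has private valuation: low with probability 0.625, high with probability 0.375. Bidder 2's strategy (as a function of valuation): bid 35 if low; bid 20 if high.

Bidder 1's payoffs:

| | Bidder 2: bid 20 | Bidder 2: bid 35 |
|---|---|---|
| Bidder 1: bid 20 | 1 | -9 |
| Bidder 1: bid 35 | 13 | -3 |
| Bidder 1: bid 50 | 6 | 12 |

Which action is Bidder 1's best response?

E[bid 20] = 0.625·(-9) + 0.375·(1) = -5.25
E[bid 35] = 0.625·(-3) + 0.375·(13) = 3
E[bid 50] = 0.625·(12) + 0.375·(6) = 9.75
Best response: bid 50 (9.75 is the largest).

bid 50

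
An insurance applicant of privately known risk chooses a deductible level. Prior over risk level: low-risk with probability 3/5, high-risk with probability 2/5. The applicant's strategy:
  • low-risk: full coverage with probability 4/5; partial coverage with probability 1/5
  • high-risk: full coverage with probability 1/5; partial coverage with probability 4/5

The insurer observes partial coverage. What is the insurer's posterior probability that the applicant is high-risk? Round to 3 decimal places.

P(partial coverage) = (3/5)·(1/5) + (2/5)·(4/5) = 11/25
P(high-risk | partial coverage) = ((2/5)·(4/5)) / (11/25) = (8/25) / (11/25) = 8/11

0.727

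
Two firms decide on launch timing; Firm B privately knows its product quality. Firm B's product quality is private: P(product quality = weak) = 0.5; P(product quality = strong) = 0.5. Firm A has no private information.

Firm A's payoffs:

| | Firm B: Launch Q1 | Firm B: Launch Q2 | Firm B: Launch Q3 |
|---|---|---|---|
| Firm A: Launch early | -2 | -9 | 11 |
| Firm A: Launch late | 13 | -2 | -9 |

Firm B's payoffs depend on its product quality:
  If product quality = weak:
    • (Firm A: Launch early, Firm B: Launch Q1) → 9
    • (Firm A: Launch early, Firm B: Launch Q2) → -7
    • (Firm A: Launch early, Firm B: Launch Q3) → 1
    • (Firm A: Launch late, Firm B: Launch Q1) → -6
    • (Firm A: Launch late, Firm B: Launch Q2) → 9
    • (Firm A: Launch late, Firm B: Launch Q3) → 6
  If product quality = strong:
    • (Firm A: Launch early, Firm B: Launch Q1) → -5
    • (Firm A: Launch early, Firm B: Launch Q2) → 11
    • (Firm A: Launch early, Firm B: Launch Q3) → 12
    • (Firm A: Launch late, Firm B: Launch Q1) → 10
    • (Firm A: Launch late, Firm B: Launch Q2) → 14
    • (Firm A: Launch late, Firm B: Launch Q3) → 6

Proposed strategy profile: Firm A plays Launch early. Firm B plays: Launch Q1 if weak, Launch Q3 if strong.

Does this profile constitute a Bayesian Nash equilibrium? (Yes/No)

A profile is a BNE iff every type of every player is best-responding given beliefs about the other side.
Firm A plays Launch early: E[Launch early] = 0.5·(-2) + 0.5·(11) = 4.5; E[Launch late] = 2. Best-responding. ✓
Firm B (product quality weak), facing Launch early: Launch Q1 gives 9, Launch Q2 gives -7, Launch Q3 gives 1. Proposed Launch Q1 is best. ✓
Firm B (product quality strong), facing Launch early: Launch Q1 gives -5, Launch Q2 gives 11, Launch Q3 gives 12. Proposed Launch Q3 is best. ✓

Yes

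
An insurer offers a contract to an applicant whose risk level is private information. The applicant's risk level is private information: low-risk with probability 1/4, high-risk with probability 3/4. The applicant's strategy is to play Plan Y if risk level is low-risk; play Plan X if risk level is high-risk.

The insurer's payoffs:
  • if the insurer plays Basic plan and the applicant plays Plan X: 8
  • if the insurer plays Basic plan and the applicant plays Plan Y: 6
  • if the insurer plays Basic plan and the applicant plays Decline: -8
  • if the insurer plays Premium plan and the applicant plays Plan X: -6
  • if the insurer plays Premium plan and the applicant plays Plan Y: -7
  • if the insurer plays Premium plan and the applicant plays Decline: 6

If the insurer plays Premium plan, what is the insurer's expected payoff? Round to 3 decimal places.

-6.250

E[Premium plan] = 1/4·(-7) + 3/4·(-6) = (-7/4) + (-9/2) = -25/4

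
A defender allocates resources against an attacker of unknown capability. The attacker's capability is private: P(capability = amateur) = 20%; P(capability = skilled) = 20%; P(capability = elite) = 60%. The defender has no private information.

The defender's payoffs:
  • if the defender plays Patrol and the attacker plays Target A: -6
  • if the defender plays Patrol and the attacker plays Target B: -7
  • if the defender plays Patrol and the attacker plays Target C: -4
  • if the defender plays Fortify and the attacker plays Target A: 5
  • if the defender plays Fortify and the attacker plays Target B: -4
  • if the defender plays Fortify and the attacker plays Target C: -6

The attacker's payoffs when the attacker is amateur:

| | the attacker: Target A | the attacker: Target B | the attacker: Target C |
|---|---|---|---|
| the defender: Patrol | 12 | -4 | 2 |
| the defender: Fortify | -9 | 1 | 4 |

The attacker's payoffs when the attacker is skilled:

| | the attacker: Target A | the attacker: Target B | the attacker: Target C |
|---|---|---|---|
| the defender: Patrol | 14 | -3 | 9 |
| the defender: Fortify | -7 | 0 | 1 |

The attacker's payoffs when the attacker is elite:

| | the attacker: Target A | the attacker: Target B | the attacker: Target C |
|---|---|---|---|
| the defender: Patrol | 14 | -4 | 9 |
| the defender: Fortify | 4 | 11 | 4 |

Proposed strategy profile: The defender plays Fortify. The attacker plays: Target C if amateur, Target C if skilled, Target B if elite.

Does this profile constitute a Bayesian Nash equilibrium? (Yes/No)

Yes

A profile is a BNE iff every type of every player is best-responding given beliefs about the other side.
The defender plays Fortify: E[Fortify] = 0.2·(-6) + 0.2·(-6) + 0.6·(-4) = -4.8; E[Patrol] = -5.8. Best-responding. ✓
The attacker (capability amateur), facing Fortify: Target A gives -9, Target B gives 1, Target C gives 4. Proposed Target C is best. ✓
The attacker (capability skilled), facing Fortify: Target A gives -7, Target B gives 0, Target C gives 1. Proposed Target C is best. ✓
The attacker (capability elite), facing Fortify: Target A gives 4, Target B gives 11, Target C gives 4. Proposed Target B is best. ✓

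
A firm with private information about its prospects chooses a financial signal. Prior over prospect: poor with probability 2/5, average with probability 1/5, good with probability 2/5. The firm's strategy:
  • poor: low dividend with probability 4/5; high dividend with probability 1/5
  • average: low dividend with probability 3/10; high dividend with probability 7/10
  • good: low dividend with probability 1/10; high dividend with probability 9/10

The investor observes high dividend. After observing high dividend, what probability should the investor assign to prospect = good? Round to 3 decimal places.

P(high dividend) = (2/5)·(1/5) + (1/5)·(7/10) + (2/5)·(9/10) = 29/50
P(good | high dividend) = ((2/5)·(9/10)) / (29/50) = (9/25) / (29/50) = 18/29

0.621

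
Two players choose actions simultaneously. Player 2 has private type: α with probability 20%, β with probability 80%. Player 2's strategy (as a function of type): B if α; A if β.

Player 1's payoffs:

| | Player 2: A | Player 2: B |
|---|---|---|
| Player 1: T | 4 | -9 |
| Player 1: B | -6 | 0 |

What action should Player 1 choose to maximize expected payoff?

T

Compute Player 1's expected payoff for each action, taking the expectation over Player 2's type.
E[T] = 0.2·(-9) + 0.8·(4) = 1.4
E[B] = 0.2·(0) + 0.8·(-6) = -4.8
Best response: T (1.4 is the largest).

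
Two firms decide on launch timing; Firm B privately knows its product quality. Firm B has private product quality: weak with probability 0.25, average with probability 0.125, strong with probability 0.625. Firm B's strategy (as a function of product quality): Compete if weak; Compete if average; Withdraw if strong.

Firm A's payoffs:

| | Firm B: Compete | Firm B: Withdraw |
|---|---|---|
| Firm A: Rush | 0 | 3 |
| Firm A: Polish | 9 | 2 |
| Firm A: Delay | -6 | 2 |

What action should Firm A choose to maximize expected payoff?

Polish

Compute Firm A's expected payoff for each action, taking the expectation over Firm B's type.
E[Rush] = 0.25·(0) + 0.125·(0) + 0.625·(3) = 1.875
E[Polish] = 0.25·(9) + 0.125·(9) + 0.625·(2) = 4.625
E[Delay] = 0.25·(-6) + 0.125·(-6) + 0.625·(2) = -1
Best response: Polish (4.625 is the largest).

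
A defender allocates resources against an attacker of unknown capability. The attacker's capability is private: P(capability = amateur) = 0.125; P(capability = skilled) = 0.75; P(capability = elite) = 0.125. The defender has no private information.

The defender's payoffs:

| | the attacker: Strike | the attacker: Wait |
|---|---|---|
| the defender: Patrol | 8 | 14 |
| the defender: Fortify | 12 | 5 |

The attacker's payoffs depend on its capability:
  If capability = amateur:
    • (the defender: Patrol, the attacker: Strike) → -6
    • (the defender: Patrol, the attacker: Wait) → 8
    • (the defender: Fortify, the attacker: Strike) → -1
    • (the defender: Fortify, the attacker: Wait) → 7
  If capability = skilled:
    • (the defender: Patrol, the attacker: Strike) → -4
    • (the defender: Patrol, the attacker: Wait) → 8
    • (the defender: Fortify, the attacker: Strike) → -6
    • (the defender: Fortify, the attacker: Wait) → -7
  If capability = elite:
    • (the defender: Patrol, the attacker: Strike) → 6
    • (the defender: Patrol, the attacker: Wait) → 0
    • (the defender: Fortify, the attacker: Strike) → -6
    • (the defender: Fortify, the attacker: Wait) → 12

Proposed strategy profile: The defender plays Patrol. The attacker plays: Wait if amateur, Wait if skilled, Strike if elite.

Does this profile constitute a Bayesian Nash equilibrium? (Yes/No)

Yes

A profile is a BNE iff every type of every player is best-responding given beliefs about the other side.
The defender plays Patrol: E[Patrol] = 0.125·(14) + 0.75·(14) + 0.125·(8) = 13.25; E[Fortify] = 5.875. Best-responding. ✓
The attacker (capability amateur), facing Patrol: Strike gives -6, Wait gives 8. Proposed Wait is best. ✓
The attacker (capability skilled), facing Patrol: Strike gives -4, Wait gives 8. Proposed Wait is best. ✓
The attacker (capability elite), facing Patrol: Strike gives 6, Wait gives 0. Proposed Strike is best. ✓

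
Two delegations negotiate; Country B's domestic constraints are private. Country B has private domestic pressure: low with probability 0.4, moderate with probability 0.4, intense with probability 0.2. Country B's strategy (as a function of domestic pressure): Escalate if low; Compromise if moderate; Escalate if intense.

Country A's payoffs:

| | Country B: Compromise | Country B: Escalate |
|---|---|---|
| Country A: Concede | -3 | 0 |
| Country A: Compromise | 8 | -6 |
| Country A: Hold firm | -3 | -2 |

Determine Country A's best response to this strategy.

Compromise

E[Concede] = 0.4·(0) + 0.4·(-3) + 0.2·(0) = -1.2
E[Compromise] = 0.4·(-6) + 0.4·(8) + 0.2·(-6) = -0.4
E[Hold firm] = 0.4·(-2) + 0.4·(-3) + 0.2·(-2) = -2.4
Best response: Compromise (-0.4 is the largest).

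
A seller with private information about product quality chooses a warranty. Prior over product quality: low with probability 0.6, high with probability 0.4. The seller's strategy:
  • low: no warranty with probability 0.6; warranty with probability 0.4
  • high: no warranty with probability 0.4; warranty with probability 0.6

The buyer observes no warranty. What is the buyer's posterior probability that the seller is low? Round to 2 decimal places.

0.69

P(no warranty) = 0.6·0.6 + 0.4·0.4 = 0.52
P(low | no warranty) = (0.6·0.6) / 0.52 = 0.36 / 0.52 = 0.692308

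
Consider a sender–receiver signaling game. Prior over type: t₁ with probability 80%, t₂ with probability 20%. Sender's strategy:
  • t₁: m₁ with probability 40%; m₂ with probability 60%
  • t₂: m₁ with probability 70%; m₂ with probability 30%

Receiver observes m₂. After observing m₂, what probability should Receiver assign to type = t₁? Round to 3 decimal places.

0.889

P(m₂) = 0.8·0.6 + 0.2·0.3 = 0.54
P(t₁ | m₂) = (0.8·0.6) / 0.54 = 0.48 / 0.54 = 0.888889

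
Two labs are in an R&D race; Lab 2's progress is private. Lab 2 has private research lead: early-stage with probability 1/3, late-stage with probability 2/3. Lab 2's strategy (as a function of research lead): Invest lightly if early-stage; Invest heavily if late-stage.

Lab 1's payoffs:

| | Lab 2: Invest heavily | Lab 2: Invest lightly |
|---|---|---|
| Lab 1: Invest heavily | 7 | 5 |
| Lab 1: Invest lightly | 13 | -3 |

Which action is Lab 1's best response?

Invest lightly

Compute Lab 1's expected payoff for each action, taking the expectation over Lab 2's type.
E[Invest heavily] = 1/3·(5) + 2/3·(7) = 19/3
E[Invest lightly] = 1/3·(-3) + 2/3·(13) = 23/3
Best response: Invest lightly (23/3 is the largest).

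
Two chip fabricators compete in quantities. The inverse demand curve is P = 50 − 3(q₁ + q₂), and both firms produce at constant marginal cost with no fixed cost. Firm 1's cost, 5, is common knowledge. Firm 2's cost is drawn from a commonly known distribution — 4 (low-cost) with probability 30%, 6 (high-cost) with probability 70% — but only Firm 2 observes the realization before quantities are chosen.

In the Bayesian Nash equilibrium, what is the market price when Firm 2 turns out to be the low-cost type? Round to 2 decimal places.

Type-c best response for Firm 2: q₂(c) = (50 − c)/6 − q₁/2.
Firm 1 maximizes expected profit; its first-order condition is 50 − 6q₁ − 3E[q₂] − 5 = 0.
Substituting E[q₂] and solving: E[c₂] = 5.4, so q₁ = (50 − 2·5 + 5.4)/9 = 5.04444.
q₂(low-cost) = 5.14444, so P = 50 − 3·(5.04444 + 5.14444) = 19.4333.

19.43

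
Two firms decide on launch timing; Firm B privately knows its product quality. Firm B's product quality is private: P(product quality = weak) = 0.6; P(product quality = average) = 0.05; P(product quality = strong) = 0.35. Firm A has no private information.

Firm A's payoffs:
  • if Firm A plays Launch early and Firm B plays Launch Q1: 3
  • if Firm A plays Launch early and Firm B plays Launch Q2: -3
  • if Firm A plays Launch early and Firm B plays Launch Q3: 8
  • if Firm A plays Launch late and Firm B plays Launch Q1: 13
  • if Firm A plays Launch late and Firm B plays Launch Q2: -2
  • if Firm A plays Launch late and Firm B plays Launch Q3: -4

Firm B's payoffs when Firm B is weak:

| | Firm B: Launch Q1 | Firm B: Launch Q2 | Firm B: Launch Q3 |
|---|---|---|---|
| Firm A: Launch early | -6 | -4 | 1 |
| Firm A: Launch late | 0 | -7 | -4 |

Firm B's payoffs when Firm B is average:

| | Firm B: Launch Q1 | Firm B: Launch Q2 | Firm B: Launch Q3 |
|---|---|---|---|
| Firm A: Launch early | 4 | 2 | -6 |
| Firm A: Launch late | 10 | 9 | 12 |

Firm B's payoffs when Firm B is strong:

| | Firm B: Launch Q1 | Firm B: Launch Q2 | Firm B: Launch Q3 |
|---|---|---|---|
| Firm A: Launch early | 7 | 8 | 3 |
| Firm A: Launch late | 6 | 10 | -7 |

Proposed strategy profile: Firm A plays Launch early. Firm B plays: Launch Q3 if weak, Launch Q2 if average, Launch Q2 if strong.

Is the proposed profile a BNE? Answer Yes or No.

No

Firm A plays Launch early: E[Launch early] = 0.6·(8) + 0.05·(-3) + 0.35·(-3) = 3.6; E[Launch late] = -3.2. Best-responding. ✓
Firm B (product quality weak), facing Launch early: Launch Q1 gives -6, Launch Q2 gives -4, Launch Q3 gives 1. Proposed Launch Q3 is best. ✓
Firm B (product quality average), facing Launch early: Launch Q1 gives 4, Launch Q2 gives 2, Launch Q3 gives -6. Proposed Launch Q2 is not best — profitable deviation exists. ✗
Firm B (product quality strong), facing Launch early: Launch Q1 gives 7, Launch Q2 gives 8, Launch Q3 gives 3. Proposed Launch Q2 is best. ✓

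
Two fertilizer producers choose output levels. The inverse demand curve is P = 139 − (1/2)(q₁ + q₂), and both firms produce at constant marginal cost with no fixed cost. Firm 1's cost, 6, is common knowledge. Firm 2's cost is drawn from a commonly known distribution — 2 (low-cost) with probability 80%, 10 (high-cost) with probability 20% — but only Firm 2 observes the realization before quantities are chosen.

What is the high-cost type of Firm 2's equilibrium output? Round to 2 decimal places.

85.47

Firm 2 with cost c maximizes (139 − (1/2)(q₁+q₂) − c)·q₂, giving q₂(c) = (139 − c − (1/2)q₁).
E[c₂] = 0.8·2 + 0.2·10 = 3.6
Firm 1's FOC against E[q₂] yields q₁ = (139 − 2·6 + E[c₂])/(3/2) = (139 − 12 + 3.6)/(3/2) = 87.0667.
q₂(high-cost) = (139 − 10 − (1/2)·87.0667) = 85.4667.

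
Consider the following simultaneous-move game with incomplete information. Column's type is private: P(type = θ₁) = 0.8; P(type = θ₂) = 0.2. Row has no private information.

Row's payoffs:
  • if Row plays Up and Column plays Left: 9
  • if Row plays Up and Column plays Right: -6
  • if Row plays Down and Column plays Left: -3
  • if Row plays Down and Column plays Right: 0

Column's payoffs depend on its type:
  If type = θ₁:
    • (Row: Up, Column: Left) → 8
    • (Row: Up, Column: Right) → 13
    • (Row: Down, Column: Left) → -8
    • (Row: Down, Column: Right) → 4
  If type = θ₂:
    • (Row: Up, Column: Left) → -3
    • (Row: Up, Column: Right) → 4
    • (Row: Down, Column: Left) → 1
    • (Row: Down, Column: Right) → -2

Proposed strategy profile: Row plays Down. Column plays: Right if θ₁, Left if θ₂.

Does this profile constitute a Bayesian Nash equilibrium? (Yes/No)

Yes

Row plays Down: E[Down] = 0.8·(0) + 0.2·(-3) = -0.6; E[Up] = -3. Best-responding. ✓
Column (type θ₁), facing Down: Left gives -8, Right gives 4. Proposed Right is best. ✓
Column (type θ₂), facing Down: Left gives 1, Right gives -2. Proposed Left is best. ✓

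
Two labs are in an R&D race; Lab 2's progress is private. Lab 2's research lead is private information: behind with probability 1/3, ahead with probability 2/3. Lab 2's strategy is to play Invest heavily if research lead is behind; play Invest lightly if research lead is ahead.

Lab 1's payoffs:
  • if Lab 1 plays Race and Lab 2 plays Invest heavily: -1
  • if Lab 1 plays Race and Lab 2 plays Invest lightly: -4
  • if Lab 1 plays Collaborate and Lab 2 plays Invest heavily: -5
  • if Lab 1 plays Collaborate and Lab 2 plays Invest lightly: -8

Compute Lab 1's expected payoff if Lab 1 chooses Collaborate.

Take the expectation over Lab 2's research lead, weighting each type's action by its prior probability.
E[Collaborate] = 1/3·(-5) + 2/3·(-8) = (-5/3) + (-16/3) = -7

-7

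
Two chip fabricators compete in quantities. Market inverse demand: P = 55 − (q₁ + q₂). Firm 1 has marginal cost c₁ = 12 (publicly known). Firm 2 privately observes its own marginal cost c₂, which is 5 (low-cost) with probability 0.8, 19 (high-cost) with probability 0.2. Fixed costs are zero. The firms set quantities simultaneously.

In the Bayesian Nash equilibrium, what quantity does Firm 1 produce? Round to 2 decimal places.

12.93

Each type of Firm 2 best-responds to q₁; Firm 1 best-responds to the expected q₂ over Firm 2's types.
Firm 2 with cost c maximizes (55 − (q₁+q₂) − c)·q₂, giving q₂(c) = (55 − c − q₁)/2.
E[c₂] = 0.8·5 + 0.2·19 = 7.8
Firm 1's FOC against E[q₂] yields q₁ = (55 − 2·12 + E[c₂])/3 = (55 − 24 + 7.8)/3 = 12.9333.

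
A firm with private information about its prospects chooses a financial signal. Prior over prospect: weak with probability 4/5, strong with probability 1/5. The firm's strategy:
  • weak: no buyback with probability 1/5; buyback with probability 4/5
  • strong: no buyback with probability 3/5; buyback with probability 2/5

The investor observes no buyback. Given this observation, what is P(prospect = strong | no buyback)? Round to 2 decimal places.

0.43

P(no buyback) = (4/5)·(1/5) + (1/5)·(3/5) = 7/25
P(strong | no buyback) = ((1/5)·(3/5)) / (7/25) = (3/25) / (7/25) = 3/7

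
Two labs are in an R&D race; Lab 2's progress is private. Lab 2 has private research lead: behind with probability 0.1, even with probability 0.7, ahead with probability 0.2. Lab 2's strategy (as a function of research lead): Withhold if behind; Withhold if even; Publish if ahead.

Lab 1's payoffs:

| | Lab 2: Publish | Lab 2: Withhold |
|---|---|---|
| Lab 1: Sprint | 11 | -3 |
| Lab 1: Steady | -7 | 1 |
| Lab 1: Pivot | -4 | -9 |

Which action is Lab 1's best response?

E[Sprint] = 0.1·(-3) + 0.7·(-3) + 0.2·(11) = -0.2
E[Steady] = 0.1·(1) + 0.7·(1) + 0.2·(-7) = -0.6
E[Pivot] = 0.1·(-9) + 0.7·(-9) + 0.2·(-4) = -8
Best response: Sprint (-0.2 is the largest).

Sprint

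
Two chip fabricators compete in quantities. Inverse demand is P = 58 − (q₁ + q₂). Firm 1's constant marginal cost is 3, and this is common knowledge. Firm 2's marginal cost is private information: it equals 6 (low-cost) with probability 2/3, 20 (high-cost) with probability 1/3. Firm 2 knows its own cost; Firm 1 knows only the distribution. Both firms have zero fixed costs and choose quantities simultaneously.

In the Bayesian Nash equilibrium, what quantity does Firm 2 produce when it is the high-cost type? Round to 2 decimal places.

8.56

Firm 2 with cost c maximizes (58 − (q₁+q₂) − c)·q₂, giving q₂(c) = (58 − c − q₁)/2.
E[c₂] = 2/3·6 + 1/3·20 = 10.6667
Firm 1's FOC against E[q₂] yields q₁ = (58 − 2·3 + E[c₂])/3 = (58 − 6 + 10.6667)/3 = 20.8889.
q₂(high-cost) = (58 − 20 − 20.8889)/2 = 8.55556.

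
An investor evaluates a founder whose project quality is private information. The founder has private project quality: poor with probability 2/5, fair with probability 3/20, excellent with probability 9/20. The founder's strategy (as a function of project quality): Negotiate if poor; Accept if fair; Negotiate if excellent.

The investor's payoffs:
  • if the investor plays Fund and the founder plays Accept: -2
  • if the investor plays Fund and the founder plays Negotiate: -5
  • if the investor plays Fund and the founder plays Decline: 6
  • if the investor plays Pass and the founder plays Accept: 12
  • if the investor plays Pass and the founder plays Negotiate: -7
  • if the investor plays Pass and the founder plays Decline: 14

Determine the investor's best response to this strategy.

Pass

E[Fund] = 2/5·(-5) + 3/20·(-2) + 9/20·(-5) = -91/20
E[Pass] = 2/5·(-7) + 3/20·(12) + 9/20·(-7) = -83/20
Best response: Pass (-83/20 is the largest).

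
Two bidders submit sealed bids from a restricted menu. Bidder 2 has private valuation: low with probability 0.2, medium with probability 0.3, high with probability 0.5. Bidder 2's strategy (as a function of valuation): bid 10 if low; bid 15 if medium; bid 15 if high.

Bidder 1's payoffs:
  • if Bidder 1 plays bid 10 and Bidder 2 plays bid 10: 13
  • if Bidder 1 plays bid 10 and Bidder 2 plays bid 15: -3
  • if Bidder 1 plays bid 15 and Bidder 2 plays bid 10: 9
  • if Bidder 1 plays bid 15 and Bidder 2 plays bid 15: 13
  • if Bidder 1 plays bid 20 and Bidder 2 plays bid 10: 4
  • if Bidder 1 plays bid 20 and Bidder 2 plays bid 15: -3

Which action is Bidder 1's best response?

E[bid 10] = 0.2·(13) + 0.3·(-3) + 0.5·(-3) = 0.2
E[bid 15] = 0.2·(9) + 0.3·(13) + 0.5·(13) = 12.2
E[bid 20] = 0.2·(4) + 0.3·(-3) + 0.5·(-3) = -1.6
Best response: bid 15 (12.2 is the largest).

bid 15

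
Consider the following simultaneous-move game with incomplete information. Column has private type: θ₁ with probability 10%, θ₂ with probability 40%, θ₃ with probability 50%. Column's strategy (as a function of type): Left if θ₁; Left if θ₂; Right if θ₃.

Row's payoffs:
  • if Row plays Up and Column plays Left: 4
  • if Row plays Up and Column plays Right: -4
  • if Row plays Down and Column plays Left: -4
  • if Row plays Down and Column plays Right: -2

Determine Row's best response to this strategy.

Up

Compute Row's expected payoff for each action, taking the expectation over Column's type.
E[Up] = 0.1·(4) + 0.4·(4) + 0.5·(-4) = 0
E[Down] = 0.1·(-4) + 0.4·(-4) + 0.5·(-2) = -3
Best response: Up (0 is the largest).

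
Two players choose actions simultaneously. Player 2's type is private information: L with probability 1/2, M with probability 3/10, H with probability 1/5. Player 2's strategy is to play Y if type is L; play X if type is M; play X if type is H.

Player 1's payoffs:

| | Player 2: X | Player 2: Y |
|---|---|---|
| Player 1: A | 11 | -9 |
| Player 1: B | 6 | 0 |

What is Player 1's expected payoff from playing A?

E[A] = 1/2·(-9) + 3/10·11 + 1/5·11 = (-9/2) + 33/10 + 11/5 = 1

1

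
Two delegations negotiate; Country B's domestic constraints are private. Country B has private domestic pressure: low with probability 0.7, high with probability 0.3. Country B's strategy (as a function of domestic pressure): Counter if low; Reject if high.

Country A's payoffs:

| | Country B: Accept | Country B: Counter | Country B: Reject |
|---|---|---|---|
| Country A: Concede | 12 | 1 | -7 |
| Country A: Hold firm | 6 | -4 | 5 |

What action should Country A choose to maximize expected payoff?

Hold firm

Compute Country A's expected payoff for each action, taking the expectation over Country B's type.
E[Concede] = 0.7·(1) + 0.3·(-7) = -1.4
E[Hold firm] = 0.7·(-4) + 0.3·(5) = -1.3
Best response: Hold firm (-1.3 is the largest).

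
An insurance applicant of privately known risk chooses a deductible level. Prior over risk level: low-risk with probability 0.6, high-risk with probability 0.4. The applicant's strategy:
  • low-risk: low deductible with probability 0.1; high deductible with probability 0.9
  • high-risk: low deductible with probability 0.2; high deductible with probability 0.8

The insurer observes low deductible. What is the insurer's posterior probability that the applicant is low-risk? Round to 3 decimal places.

0.429

P(low deductible) = 0.6·0.1 + 0.4·0.2 = 0.14
P(low-risk | low deductible) = (0.6·0.1) / 0.14 = 0.06 / 0.14 = 0.428571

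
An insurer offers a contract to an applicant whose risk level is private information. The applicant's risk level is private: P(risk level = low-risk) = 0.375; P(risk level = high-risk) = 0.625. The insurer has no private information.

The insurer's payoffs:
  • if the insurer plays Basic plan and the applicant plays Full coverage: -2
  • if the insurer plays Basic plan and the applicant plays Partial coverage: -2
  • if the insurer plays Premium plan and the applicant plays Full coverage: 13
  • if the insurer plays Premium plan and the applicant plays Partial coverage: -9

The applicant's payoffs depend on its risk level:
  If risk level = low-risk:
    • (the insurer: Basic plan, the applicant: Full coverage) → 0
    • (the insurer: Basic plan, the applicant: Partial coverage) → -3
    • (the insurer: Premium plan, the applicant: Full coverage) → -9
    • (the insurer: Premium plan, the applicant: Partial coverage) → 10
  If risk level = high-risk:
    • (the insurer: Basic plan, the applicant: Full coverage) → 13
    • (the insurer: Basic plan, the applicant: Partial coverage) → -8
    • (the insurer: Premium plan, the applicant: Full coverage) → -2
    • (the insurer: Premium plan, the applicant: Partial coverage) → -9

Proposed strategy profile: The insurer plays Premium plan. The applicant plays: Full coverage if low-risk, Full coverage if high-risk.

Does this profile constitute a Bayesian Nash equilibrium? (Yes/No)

No

The insurer plays Premium plan: E[Premium plan] = 0.375·(13) + 0.625·(13) = 13; E[Basic plan] = -2. Best-responding. ✓
The applicant (risk level low-risk), facing Premium plan: Full coverage gives -9, Partial coverage gives 10. Proposed Full coverage is not best — profitable deviation exists. ✗
The applicant (risk level high-risk), facing Premium plan: Full coverage gives -2, Partial coverage gives -9. Proposed Full coverage is best. ✓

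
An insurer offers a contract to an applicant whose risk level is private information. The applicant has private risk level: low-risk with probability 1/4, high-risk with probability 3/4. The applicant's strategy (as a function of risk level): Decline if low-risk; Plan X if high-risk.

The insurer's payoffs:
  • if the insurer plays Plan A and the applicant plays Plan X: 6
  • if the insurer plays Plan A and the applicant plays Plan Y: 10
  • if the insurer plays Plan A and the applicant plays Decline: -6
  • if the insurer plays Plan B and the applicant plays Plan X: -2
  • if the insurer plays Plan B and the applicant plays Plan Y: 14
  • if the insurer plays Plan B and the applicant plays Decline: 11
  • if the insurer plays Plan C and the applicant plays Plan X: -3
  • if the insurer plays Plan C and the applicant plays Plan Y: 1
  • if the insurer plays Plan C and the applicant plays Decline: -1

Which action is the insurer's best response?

Plan A

Compute the insurer's expected payoff for each action, taking the expectation over the applicant's type.
E[Plan A] = 1/4·(-6) + 3/4·(6) = 3
E[Plan B] = 1/4·(11) + 3/4·(-2) = 5/4
E[Plan C] = 1/4·(-1) + 3/4·(-3) = -5/2
Best response: Plan A (3 is the largest).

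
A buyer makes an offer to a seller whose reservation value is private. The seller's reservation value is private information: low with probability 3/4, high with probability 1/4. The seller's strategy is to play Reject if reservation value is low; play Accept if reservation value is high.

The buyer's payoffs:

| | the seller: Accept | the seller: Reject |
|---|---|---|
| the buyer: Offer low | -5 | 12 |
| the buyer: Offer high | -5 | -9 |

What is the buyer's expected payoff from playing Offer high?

-8

E[Offer high] = 3/4·(-9) + 1/4·(-5) = (-27/4) + (-5/4) = -8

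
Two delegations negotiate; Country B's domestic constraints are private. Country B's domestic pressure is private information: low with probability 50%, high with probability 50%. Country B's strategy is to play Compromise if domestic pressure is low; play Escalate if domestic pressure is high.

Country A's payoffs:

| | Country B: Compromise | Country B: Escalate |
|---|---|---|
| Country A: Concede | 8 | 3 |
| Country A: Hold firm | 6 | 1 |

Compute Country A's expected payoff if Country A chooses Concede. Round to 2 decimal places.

Take the expectation over Country B's domestic pressure, weighting each type's action by its prior probability.
E[Concede] = 0.5·8 + 0.5·3 = 4 + 1.5 = 5.5

5.50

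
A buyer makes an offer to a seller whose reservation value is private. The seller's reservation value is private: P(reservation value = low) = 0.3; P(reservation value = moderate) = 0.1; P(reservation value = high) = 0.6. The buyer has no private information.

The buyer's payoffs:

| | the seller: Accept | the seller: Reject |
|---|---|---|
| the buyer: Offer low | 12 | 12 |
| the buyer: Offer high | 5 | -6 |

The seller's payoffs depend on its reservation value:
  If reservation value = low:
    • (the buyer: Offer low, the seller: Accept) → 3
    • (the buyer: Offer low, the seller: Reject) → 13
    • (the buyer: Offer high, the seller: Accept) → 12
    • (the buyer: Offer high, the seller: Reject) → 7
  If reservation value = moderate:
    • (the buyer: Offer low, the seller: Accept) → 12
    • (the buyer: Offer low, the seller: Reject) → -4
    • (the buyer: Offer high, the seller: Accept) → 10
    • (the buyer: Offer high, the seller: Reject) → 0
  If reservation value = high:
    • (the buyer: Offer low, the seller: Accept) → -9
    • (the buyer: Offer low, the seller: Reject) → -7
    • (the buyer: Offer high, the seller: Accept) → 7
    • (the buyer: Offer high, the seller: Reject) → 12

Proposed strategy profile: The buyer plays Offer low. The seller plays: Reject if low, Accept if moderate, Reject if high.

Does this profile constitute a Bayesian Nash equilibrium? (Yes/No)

Yes

The buyer plays Offer low: E[Offer low] = 0.3·(12) + 0.1·(12) + 0.6·(12) = 12; E[Offer high] = -4.9. Best-responding. ✓
The seller (reservation value low), facing Offer low: Accept gives 3, Reject gives 13. Proposed Reject is best. ✓
The seller (reservation value moderate), facing Offer low: Accept gives 12, Reject gives -4. Proposed Accept is best. ✓
The seller (reservation value high), facing Offer low: Accept gives -9, Reject gives -7. Proposed Reject is best. ✓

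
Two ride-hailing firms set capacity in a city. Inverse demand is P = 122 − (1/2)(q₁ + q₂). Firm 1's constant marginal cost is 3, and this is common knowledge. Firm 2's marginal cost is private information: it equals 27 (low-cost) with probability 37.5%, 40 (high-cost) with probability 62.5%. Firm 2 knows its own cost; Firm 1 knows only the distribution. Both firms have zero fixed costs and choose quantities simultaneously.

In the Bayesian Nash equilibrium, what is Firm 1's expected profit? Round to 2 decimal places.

5075.28

Firm 2 with cost c maximizes (122 − (1/2)(q₁+q₂) − c)·q₂, giving q₂(c) = (122 − c − (1/2)q₁).
E[c₂] = 0.375·27 + 0.625·40 = 35.125
Firm 1's FOC against E[q₂] yields q₁ = (122 − 2·3 + E[c₂])/(3/2) = (122 − 6 + 35.125)/(3/2) = 100.75.
E[P] = 122 − (1/2)·(q₁ + E[q₂]) = 53.375; Firm 1's expected profit = (E[P] − 3)·q₁ = (53.375 − 3)·100.75 = 5075.28.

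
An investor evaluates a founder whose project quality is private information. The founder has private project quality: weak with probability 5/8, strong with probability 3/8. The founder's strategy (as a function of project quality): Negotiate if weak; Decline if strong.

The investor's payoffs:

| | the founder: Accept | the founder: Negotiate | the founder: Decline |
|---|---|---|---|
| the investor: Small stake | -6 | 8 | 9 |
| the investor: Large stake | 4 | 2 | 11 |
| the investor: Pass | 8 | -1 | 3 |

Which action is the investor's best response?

Compute the investor's expected payoff for each action, taking the expectation over the founder's type.
E[Small stake] = 5/8·(8) + 3/8·(9) = 67/8
E[Large stake] = 5/8·(2) + 3/8·(11) = 43/8
E[Pass] = 5/8·(-1) + 3/8·(3) = 1/2
Best response: Small stake (67/8 is the largest).

Small stake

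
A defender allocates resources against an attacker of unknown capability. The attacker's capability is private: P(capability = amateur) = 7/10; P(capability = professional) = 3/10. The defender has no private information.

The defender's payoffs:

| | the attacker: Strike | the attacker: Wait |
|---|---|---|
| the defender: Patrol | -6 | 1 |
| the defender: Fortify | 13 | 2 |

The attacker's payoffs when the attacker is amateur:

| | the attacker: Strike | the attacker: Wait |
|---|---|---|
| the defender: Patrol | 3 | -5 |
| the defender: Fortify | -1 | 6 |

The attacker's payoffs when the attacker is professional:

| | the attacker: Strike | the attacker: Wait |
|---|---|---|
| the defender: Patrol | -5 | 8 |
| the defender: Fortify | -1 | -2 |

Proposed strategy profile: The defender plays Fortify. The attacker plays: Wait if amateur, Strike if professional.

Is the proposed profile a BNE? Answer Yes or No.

The defender plays Fortify: E[Fortify] = 7/10·(2) + 3/10·(13) = 53/10; E[Patrol] = -11/10. Best-responding. ✓
The attacker (capability amateur), facing Fortify: Strike gives -1, Wait gives 6. Proposed Wait is best. ✓
The attacker (capability professional), facing Fortify: Strike gives -1, Wait gives -2. Proposed Strike is best. ✓

Yes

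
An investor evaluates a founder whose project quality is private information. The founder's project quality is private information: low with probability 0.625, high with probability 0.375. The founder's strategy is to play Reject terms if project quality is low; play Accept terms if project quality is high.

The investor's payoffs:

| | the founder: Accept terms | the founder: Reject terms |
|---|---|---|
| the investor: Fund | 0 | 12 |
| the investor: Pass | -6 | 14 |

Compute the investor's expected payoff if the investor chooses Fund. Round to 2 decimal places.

E[Fund] = 0.625·12 + 0.375·0 = 7.5 + 0 = 7.5

7.50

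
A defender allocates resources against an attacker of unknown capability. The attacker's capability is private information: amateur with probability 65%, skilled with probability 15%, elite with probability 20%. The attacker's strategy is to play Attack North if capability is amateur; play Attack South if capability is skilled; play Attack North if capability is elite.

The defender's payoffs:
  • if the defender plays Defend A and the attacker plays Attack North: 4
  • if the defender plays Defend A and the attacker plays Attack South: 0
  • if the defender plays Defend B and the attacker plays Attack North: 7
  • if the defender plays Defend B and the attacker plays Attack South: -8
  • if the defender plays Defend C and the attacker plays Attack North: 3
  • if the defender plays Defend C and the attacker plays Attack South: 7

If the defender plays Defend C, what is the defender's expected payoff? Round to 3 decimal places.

3.600

E[Defend C] = 0.65·3 + 0.15·7 + 0.2·3 = 1.95 + 1.05 + 0.6 = 3.6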